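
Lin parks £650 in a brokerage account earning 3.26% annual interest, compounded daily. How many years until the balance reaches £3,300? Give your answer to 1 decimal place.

(1 + 0.0000893151)^(365t) = 3,300/650 = 5.0769.
365t·ln(1 + 0.0000893151) = ln(5.0769); 365t = 1.6247/8.93111e-05 ≈ 18191.5321.
t ≈ 49.8398 years.

49.8 years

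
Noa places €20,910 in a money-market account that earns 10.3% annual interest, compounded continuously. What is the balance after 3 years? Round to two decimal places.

€28,480.72

A = P·e^(rt) = 20,910·e^(0.103·3) = 20,910·e^0.309.
e^0.309 ≈ 1.3620623705, so A ≈ 28,480.7242.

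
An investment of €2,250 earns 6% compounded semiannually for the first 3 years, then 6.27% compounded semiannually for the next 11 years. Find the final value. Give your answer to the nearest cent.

Phase 1: 2,250·(1 + 0.03)^6 ≈ 2,686.6177.
Phase 2: 2,686.6177·(1 + 0.03135)^22 ≈ 5,298.3357.

€5,298.34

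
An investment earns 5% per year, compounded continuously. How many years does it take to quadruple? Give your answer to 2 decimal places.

e^(0.05t) = 4, so 0.05t = ln 4 ≈ 1.3863.
t ≈ 1.3863/0.05 ≈ 27.7259.

27.73 years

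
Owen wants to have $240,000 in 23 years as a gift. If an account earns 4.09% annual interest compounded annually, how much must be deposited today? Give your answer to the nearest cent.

Growth factor = (1 + 0.0409)^23 ≈ 2.51424269124.
P = 240,000/2.51424269124 ≈ 95,456.1788.

$95,456.18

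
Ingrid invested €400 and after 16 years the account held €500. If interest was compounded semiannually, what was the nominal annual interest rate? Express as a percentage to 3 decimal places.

1.400%

The 32-period growth factor is 500/400 = 1.25.
r/2 = 1.25^(1/32) − 1 ≈ 0.00699761, so r ≈ 2·0.00699761 = 1.39952%.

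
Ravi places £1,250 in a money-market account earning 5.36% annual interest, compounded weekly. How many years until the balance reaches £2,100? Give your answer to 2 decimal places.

9.68 years

We need (1 + 0.00103077)^(52t) = 1.68, so 52t = ln 1.68 / ln 1.001031 ≈ 503.5668.
t ≈ 503.5668/52 = 9.6840 years.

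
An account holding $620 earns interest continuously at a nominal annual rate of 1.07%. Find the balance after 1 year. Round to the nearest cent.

$626.67

A = P·e^(rt) = 620·e^(0.0107·1) = 620·e^0.0107.
e^0.0107 ≈ 1.01075745, so A ≈ 626.6696.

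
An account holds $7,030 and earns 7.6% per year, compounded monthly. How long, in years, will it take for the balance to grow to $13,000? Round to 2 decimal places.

8.11 years

(1 + 0.00633333)^(12t) = 13,000/7,030 = 1.8492.
12t·ln(1 + 0.00633333) = ln(1.8492); 12t = 0.61476/0.00631336 ≈ 97.3748.
t ≈ 8.1146 years.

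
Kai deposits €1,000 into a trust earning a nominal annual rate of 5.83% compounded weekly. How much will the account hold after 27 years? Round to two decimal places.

€4,822.14

Growth factor = (1 + 0.0583/52)^1404 ≈ 4.822142131.
A ≈ 1,000 × 4.822142131 ≈ 4,822.1421.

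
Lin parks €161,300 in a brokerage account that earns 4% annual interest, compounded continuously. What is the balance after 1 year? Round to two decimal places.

A = P·e^(rt) = 161,300·e^(0.04·1) = 161,300·e^0.04.
e^0.04 ≈ 1.04081077419, so A ≈ 167,882.7779.

€167,882.78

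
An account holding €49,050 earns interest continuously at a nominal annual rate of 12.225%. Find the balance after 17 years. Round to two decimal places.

A = P·e^(rt) = 49,050·e^(0.12225·17) = 49,050·e^2.07825.
e^2.07825 ≈ 7.99047334339, so A ≈ 391,932.7175.

€391,932.72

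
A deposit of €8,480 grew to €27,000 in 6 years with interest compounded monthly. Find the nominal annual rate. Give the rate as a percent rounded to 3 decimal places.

(1 + r/12)^72 = 27,000/8,480 = 3.18396.
1 + r/12 = 3.18396^(1/72) ≈ 1.016215, so r/12 ≈ 0.0162152.
r ≈ 12·0.0162152 = 19.45818%.

19.458%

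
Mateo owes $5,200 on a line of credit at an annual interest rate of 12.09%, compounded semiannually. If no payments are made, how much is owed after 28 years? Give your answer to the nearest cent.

$139,140.75

Growth factor = (1 + 0.06045)^56 ≈ 26.757836802.
A ≈ 5,200 × 26.757836802 ≈ 139,140.7514.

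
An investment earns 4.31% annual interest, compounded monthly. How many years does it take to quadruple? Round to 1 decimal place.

(1 + 0.00359167)^(12t) = 4.
12t = ln 4 / ln(1 + 0.00359167) ≈ 1.3863/0.00358523 ≈ 386.6680.
t ≈ 32.2223.

32.2 years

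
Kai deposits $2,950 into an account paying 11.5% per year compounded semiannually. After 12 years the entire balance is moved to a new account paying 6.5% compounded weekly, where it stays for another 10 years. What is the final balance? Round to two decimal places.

$21,610.57

After 12 years at 11.5%: 2,950 × 3.8258595712 ≈ 11,286.2857.
Then 10 years at 6.5%: 11,286.2857 × 1.9147634462 ≈ 21,610.5674.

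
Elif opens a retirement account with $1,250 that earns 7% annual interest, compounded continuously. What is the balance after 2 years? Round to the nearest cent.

$1,437.84

A = P·e^(rt) = 1,250·e^(0.07·2) = 1,250·e^0.14.
e^0.14 ≈ 1.150273799, so A ≈ 1,437.8422.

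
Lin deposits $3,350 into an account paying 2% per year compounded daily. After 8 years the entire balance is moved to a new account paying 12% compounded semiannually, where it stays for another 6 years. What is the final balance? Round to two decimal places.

$7,910.44

After 8 years at 2%: 3,350 × 1.173505727 ≈ 3,931.2442.
Then 6 years at 12%: 3,931.2442 × 2.012196472 ≈ 7,910.4357.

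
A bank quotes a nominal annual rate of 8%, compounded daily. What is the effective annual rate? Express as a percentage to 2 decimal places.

EAR = (1 + 8%/365)^365 − 1 = (1 + 0.000219178)^365 − 1.
(1 + 0.000219178)^365 ≈ 1.083278, so EAR ≈ 8.32776%.

8.33%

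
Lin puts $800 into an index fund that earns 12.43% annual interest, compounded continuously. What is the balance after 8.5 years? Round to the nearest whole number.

A = P·e^(rt) = 800·e^(0.1243·8.5) = 800·e^1.05655.
e^1.05655 ≈ 2.876430167, so A ≈ 2,301.1441.

$2,301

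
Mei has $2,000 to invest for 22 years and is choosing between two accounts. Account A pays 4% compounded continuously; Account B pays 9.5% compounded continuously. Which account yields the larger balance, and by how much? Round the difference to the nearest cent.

Account B, by $11,348.03

Account A growth factor: e^(0.04·22) = e^0.88 ≈ 2.410899706; balance ≈ 4,821.7994.
Account B growth factor: e^(0.095·22) = e^2.09 ≈ 8.0849151643; balance ≈ 16,169.8303.
Account B is larger by 11,348.0309.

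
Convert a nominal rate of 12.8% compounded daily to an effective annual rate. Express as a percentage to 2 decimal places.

13.65%

EAR = (1 + 12.8%/365)^365 − 1 = (1 + 0.000350685)^365 − 1.
(1 + 0.000350685)^365 ≈ 1.136528, so EAR ≈ 13.65275%.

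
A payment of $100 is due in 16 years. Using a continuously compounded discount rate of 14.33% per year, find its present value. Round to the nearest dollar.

$10

P = A·e^(−rt) = 100·e^(−2.2928).
e^(−2.2928) ≈ 0.10098331, so P ≈ 10.0983.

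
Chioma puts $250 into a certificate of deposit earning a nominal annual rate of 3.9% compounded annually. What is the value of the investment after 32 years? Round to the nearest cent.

Growth factor = (1 + 0.039)^32 ≈ 3.40171184.
A ≈ 250 × 3.40171184 ≈ 850.4280.

$850.43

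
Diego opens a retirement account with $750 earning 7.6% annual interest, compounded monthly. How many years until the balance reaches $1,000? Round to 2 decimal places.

We need (1 + 0.00633333)^(12t) = 1.3333, so 12t = ln 1.3333 / ln 1.006333 ≈ 45.5672.
t ≈ 45.5672/12 = 3.7973 years.

3.80 years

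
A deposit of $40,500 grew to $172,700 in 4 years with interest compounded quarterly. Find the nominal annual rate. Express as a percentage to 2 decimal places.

The 16-period growth factor is 172,700/40,500 = 4.2642.
r/4 = 4.2642^(1/16) − 1 ≈ 0.0948757, so r ≈ 4·0.0948757 = 37.95030%.

37.95%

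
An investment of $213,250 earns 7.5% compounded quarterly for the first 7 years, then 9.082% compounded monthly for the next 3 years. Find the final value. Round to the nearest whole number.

$470,614

After 7 years at 7.5%: 213,250 × 1.68226112468 ≈ 358,742.1848.
Then 3 years at 9.082%: 358,742.1848 × 1.31184446928 ≈ 470,613.9511.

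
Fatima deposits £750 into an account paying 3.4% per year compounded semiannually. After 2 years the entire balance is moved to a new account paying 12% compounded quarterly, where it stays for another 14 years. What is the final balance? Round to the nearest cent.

Phase 1: 750·(1 + 0.017)^4 ≈ 802.3153.
Phase 2: 802.3153·(1 + 0.03)^56 ≈ 4,199.8101.

£4,199.81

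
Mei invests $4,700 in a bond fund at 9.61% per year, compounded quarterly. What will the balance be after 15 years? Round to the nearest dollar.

$19,531

Periodic rate = 9.61%/4 = 0.024025; periods = 4·15 = 60.
A = 4,700·(1 + 0.024025)^60 ≈ 4,700·4.1555983406 ≈ 19,531.3122.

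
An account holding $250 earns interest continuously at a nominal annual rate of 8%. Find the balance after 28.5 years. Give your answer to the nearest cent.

$2,444.17

A = P·e^(rt) = 250·e^(0.08·28.5) = 250·e^2.28.
e^2.28 ≈ 9.77668041, so A ≈ 2,444.1701.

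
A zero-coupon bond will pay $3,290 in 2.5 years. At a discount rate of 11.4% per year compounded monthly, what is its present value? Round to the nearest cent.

Growth factor = (1 + 0.0095)^30 ≈ 1.327974386.
P = 3,290/1.327974386 ≈ 2,477.4574.

$2,477.46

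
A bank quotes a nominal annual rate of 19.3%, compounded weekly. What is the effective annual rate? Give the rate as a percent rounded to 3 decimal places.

21.245%

One year is 52 periods at 0.00371154 each: (1 + 0.00371154)^52 ≈ 1.21245.
EAR = 1.21245 − 1 ≈ 21.24495%.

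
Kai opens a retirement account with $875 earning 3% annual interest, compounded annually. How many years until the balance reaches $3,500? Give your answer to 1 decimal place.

(1 + 0.03)^t = 3,500/875 = 4.
t·ln(1 + 0.03) = ln(4); t = 1.3863/0.0295588 ≈ 46.8995.

46.9 years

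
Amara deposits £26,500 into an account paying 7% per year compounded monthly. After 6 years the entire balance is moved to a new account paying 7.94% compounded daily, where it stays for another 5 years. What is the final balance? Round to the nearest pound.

After 6 years at 7%: 26,500 × 1.5201055043 ≈ 40,282.7959.
Then 5 years at 7.94%: 40,282.7959 × 1.4872917159 ≈ 59,912.2686.

£59,912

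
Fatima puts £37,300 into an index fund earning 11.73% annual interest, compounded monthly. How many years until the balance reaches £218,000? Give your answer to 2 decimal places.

15.12 years

(1 + 0.009775)^(12t) = 218,000/37,300 = 5.8445.
12t·ln(1 + 0.009775) = ln(5.8445); 12t = 1.7655/0.00972753 ≈ 181.4953.
t ≈ 15.1246 years.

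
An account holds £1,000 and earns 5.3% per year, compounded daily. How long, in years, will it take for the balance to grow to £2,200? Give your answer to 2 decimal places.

(1 + 0.000145205)^(365t) = 2,200/1,000 = 2.2.
365t·ln(1 + 0.000145205) = ln(2.2); 365t = 0.78846/0.000145195 ≈ 5430.3364.
t ≈ 14.8776 years.

14.88 years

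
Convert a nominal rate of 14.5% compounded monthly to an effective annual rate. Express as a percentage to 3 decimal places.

15.504%

EAR = (1 + 14.5%/12)^12 − 1 = (1 + 0.0120833)^12 − 1.
(1 + 0.0120833)^12 ≈ 1.155035, so EAR ≈ 15.50354%.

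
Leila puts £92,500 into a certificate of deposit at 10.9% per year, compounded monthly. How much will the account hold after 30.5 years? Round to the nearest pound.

Periodic rate = 10.9%/12 = 0.00908333; periods = 12·30.5 = 366.
A = 92,500·(1 + 0.109/12)^366 ≈ 92,500·27.37121851695 ≈ 2,531,837.7128.

£2,531,838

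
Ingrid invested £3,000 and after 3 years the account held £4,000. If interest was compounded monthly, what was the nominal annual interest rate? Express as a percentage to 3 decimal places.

(1 + r/12)^36 = 4,000/3,000 = 1.33333.
1 + r/12 = 1.33333^(1/36) ≈ 1.008023, so r/12 ≈ 0.00802318.
r ≈ 12·0.00802318 = 9.62782%.

9.628%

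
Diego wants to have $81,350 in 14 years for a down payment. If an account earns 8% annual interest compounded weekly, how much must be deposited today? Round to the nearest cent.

Periodic rate = 8%/52 = 0.00153846; 728 periods.
P = 81,350/(1 + 0.08/52)^728 ≈ 81,350/3.0622175534 ≈ 26,565.7154.

$26,565.72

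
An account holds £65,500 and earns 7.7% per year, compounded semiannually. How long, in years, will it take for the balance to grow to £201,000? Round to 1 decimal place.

(1 + 0.0385)^(2t) = 201,000/65,500 = 3.0687.
2t·ln(1 + 0.0385) = ln(3.0687); 2t = 1.1213/0.0377774 ≈ 29.6806.
t ≈ 14.8403 years.

14.8 years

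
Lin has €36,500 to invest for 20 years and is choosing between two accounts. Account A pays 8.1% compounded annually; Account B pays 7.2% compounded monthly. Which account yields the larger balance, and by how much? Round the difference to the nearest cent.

A: (1 + 0.081)^20 ≈ 4.74803464341, so 36,500 × 4.74803464341 ≈ 173,303.2645.
B: (1 + 0.006)^240 ≈ 4.2025740332, so 36,500 × 4.2025740332 ≈ 153,393.9522.
Difference ≈ 19,909.3123 in favor of A.

Account A, by €19,909.31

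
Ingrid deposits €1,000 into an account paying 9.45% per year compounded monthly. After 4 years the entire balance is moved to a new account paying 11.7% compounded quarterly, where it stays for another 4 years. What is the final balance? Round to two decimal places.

€2,311.29

Phase 1: 1,000·(1 + 0.007875)^48 ≈ 1,457.2038.
Phase 2: 1,457.2038·(1 + 0.02925)^16 ≈ 2,311.2893.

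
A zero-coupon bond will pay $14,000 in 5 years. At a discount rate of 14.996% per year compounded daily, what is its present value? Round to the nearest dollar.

Periodic rate = 14.996%/365 = 0.000410849; 1825 periods.
P = 14,000/(1 + 0.14996/365)^1825 ≈ 14,000/2.1162507625 ≈ 6,615.4731.

$6,615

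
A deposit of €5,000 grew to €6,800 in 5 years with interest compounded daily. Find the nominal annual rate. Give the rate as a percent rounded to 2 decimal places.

(1 + r/365)^1825 = 6,800/5,000 = 1.36.
1 + r/365 = 1.36^(1/1825) ≈ 1.000168, so r/365 ≈ 0.000168499.
r ≈ 365·0.000168499 = 6.15021%.

6.15%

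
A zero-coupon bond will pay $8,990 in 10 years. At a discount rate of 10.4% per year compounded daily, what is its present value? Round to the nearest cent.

Growth factor = (1 + 0.104/365)^3650 ≈ 2.828797936.
P = 8,990/2.828797936 ≈ 3,178.0283.

$3,178.03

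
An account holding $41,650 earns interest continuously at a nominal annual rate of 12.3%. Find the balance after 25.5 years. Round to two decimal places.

$958,913.98

A = P·e^(rt) = 41,650·e^(0.123·25.5) = 41,650·e^3.1365.
e^3.1365 ≈ 23.0231446709, so A ≈ 958,913.9755.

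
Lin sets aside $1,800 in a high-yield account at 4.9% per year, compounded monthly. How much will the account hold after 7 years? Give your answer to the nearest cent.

Growth factor = (1 + 0.049/12)^84 ≈ 1.408184955.
A ≈ 1,800 × 1.408184955 ≈ 2,534.7329.

$2,534.73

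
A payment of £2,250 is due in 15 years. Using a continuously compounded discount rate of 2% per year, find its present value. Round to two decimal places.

£1,666.84

P = A·e^(−rt) = 2,250·e^(−0.3).
e^(−0.3) ≈ 0.7408182207, so P ≈ 1,666.8410.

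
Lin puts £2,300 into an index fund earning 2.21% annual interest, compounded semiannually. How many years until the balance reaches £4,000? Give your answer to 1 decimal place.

We need (1 + 0.01105)^(2t) = 1.7391, so 2t = ln 1.7391 / ln 1.01105 ≈ 50.3563.
t ≈ 50.3563/2 = 25.1781 years.

25.2 years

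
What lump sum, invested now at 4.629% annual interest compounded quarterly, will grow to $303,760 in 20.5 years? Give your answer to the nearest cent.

Growth factor = (1 + 0.0115725)^82 ≈ 2.56894719819.
P = 303,760/2.56894719819 ≈ 118,242.9908.

$118,242.99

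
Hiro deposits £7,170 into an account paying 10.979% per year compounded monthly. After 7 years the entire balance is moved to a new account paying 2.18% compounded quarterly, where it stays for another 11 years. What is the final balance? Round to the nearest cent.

After 7 years at 10.979%: 7,170 × 2.1490708657 ≈ 15,408.8381.
Then 11 years at 2.18%: 15,408.8381 × 1.2701676626 ≈ 19,571.8079.

£19,571.81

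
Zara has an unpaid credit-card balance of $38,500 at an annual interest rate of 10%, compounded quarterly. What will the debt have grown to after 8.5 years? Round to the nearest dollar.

$89,140

Periodic rate = 10%/4 = 0.025; periods = 4·8.5 = 34.
A = 38,500·(1 + 0.025)^34 ≈ 38,500·2.3153221327 ≈ 89,139.9021.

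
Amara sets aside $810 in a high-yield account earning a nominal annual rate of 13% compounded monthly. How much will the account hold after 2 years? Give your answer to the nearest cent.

$1,049.05

Growth factor = (1 + 0.13/12)^24 ≈ 1.295117929.
A ≈ 810 × 1.295117929 ≈ 1,049.0455.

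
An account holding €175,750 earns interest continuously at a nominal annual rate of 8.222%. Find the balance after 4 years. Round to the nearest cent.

A = P·e^(rt) = 175,750·e^(0.08222·4) = 175,750·e^0.32888.
e^0.32888 ≈ 1.38941111625, so A ≈ 244,189.0037.

€244,189.00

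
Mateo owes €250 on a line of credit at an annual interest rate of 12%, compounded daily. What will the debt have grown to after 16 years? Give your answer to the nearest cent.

Growth factor = (1 + 0.12/365)^5840 ≈ 6.818806474.
A ≈ 250 × 6.818806474 ≈ 1,704.7016.

€1,704.70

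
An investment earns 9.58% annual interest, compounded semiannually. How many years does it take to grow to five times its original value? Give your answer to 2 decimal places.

17.20 years

(1 + 0.0479)^(2t) = 5.
2t = ln 5 / ln(1 + 0.0479) ≈ 1.6094/0.0467882 ≈ 34.3984.
t ≈ 17.1992.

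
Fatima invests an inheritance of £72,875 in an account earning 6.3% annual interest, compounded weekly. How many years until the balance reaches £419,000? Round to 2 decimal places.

We need (1 + 0.00121154)^(52t) = 5.7496, so 52t = ln 5.7496 / ln 1.001212 ≈ 1444.5968.
t ≈ 1444.5968/52 = 27.7807 years.

27.78 years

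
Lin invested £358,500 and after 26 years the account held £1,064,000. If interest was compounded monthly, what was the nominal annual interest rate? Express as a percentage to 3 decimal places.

4.191%

(1 + r/12)^312 = 1,064,000/358,500 = 2.96792.
1 + r/12 = 2.96792^(1/312) ≈ 1.003493, so r/12 ≈ 0.00349282.
r ≈ 12·0.00349282 = 4.19139%.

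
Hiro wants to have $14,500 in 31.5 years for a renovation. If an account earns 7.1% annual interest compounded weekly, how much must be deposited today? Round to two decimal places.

Periodic rate = 7.1%/52 = 0.00136538; 1638 periods.
P = 14,500/(1 + 0.071/52)^1638 ≈ 14,500/9.3462439597 ≈ 1,551.4254.

$1,551.43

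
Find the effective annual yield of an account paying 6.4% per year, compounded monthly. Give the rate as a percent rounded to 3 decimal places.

6.591%

EAR = (1 + 6.4%/12)^12 − 1 = (1 + 0.00533333)^12 − 1.
(1 + 0.00533333)^12 ≈ 1.065911, so EAR ≈ 6.59111%.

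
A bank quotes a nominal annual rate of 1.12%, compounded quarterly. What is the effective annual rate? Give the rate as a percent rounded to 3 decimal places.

EAR = (1 + 1.12%/4)^4 − 1 = (1 + 0.0028)^4 − 1.
(1 + 0.0028)^4 ≈ 1.011247, so EAR ≈ 1.12471%.

1.125%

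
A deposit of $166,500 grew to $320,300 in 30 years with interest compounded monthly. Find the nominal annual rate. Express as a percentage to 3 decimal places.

2.183%

(1 + r/12)^360 = 320,300/166,500 = 1.92372.
1 + r/12 = 1.92372^(1/360) ≈ 1.001819, so r/12 ≈ 0.00181905.
r ≈ 12·0.00181905 = 2.18286%.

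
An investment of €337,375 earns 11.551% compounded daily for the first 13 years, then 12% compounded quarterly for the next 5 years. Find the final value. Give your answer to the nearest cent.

€2,734,663.19

Phase 1: 337,375·(1 + 0.11551/365)^4745 ≈ 1,514,116.7040.
Phase 2: 1,514,116.7040·(1 + 0.03)^20 ≈ 2,734,663.1896.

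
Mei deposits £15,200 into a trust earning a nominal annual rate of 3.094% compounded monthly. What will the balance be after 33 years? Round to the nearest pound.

Periodic rate = 3.094%/12 = 0.00257833; periods = 12·33 = 396.
A = 15,200·(1 + 0.03094/12)^396 ≈ 15,200·2.7723795457 ≈ 42,140.1691.

£42,140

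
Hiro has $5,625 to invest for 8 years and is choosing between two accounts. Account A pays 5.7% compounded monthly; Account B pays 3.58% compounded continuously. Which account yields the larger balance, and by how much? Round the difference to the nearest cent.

Account A, by $1,374.88

A: (1 + 0.00475)^96 ≈ 1.576047952, so 5,625 × 1.576047952 ≈ 8,865.2697.
B: e^(0.0358·8) = e^0.2864 ≈ 1.331624999, so 5,625 × 1.331624999 ≈ 7,490.3906.
Difference ≈ 1,374.8791 in favor of A.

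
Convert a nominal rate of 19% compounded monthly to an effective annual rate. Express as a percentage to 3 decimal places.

One year is 12 periods at 0.0158333 each: (1 + 0.0158333)^12 ≈ 1.207451.
EAR = 1.207451 − 1 ≈ 20.74510%.

20.745%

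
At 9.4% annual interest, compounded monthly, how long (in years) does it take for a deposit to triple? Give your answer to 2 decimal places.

11.73 years

(1 + 0.00783333)^(12t) = 3.
12t = ln 3 / ln(1 + 0.00783333) ≈ 1.0986/0.00780281 ≈ 140.7970.
t ≈ 11.7331.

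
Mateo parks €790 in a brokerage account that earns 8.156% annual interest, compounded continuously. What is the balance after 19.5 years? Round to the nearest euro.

A = P·e^(rt) = 790·e^(0.08156·19.5) = 790·e^1.59042.
e^1.59042 ≈ 4.905808935, so A ≈ 3,875.5891.

€3,876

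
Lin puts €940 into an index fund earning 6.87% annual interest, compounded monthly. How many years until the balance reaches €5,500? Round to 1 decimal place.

We need (1 + 0.005725)^(12t) = 5.8511, so 12t = ln 5.8511 / ln 1.005725 ≈ 309.4630.
t ≈ 309.4630/12 = 25.7886 years.

25.8 years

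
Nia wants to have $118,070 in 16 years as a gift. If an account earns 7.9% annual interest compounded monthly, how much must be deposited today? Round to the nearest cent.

Growth factor = (1 + 0.079/12)^192 ≈ 3.52491916592.
P = 118,070/3.52491916592 ≈ 33,495.8036.

$33,495.80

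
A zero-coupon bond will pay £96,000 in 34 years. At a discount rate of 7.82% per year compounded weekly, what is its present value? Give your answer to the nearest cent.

£6,736.53

Growth factor = (1 + 0.0782/52)^1768 ≈ 14.250653838.
P = 96,000/14.250653838 ≈ 6,736.5330.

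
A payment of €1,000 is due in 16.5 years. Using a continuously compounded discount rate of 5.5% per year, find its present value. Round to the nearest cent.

P = A·e^(−rt) = 1,000·e^(−0.9075).
e^(−0.9075) ≈ 0.403531794, so P ≈ 403.5318.

€403.53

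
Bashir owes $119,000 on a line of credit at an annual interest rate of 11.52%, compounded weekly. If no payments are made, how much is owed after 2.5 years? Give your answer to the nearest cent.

$158,666.57

Periodic rate = 11.52%/52 = 0.00221538; periods = 52·2.5 = 130.
A = 119,000·(1 + 0.1152/52)^130 ≈ 119,000·1.33333251006 ≈ 158,666.5687.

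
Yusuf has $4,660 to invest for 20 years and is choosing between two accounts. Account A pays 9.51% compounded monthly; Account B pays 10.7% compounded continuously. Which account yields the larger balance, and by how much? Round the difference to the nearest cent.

A: (1 + 0.007925)^240 ≈ 6.6492423017, so 4,660 × 6.6492423017 ≈ 30,985.4691.
B: e^(0.107·20) = e^2.14 ≈ 8.4994376289, so 4,660 × 8.4994376289 ≈ 39,607.3794.
Difference ≈ 8,621.9102 in favor of B.

Account B, by $8,621.91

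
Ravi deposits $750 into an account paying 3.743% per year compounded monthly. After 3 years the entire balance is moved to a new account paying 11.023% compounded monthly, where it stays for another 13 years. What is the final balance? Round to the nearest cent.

$3,493.42

After 3 years at 3.743%: 750 × 1.118641763 ≈ 838.9813.
Then 13 years at 11.023%: 838.9813 × 4.163884554 ≈ 3,493.4214.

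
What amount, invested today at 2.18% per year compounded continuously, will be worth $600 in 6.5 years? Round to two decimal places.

P = A·e^(−rt) = 600·e^(−0.1417).
e^(−0.1417) ≈ 0.867881582, so P ≈ 520.7289.

$520.73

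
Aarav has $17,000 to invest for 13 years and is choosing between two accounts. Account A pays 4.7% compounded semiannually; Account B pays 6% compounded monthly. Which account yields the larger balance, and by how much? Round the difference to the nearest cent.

Account B, by $5,914.99

Account A growth factor: (1 + 0.0235)^26 ≈ 1.8292961568; balance ≈ 31,098.0347.
Account B growth factor: (1 + 0.005)^156 ≈ 2.1772366385; balance ≈ 37,013.0229.
Account B is larger by 5,914.9882.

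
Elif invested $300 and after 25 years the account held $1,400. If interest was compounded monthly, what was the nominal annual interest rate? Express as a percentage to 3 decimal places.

(1 + r/12)^300 = 1,400/300 = 4.66667.
1 + r/12 = 4.66667^(1/300) ≈ 1.005148, so r/12 ≈ 0.00514802.
r ≈ 12·0.00514802 = 6.17763%.

6.178%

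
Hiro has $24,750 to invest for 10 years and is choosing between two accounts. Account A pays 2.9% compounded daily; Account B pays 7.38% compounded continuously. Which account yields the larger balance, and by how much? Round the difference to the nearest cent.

Account B, by $18,694.56

A: (1 + 0.029/365)^3650 ≈ 1.3364120926, so 24,750 × 1.3364120926 ≈ 33,076.1993.
B: e^(0.0738·10) = e^0.738 ≈ 2.0917478325, so 24,750 × 2.0917478325 ≈ 51,770.7589.
Difference ≈ 18,694.5596 in favor of B.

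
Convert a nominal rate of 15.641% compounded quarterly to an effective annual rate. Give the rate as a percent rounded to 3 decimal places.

16.583%

One year is 4 periods at 0.0391025 each: (1 + 0.0391025)^4 ≈ 1.165826.
EAR = 1.165826 − 1 ≈ 16.58255%.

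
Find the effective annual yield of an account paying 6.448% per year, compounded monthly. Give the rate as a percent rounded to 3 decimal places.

6.642%

EAR = (1 + 6.448%/12)^12 − 1 = (1 + 0.00537333)^12 − 1.
(1 + 0.00537333)^12 ≈ 1.06642, so EAR ≈ 6.64201%.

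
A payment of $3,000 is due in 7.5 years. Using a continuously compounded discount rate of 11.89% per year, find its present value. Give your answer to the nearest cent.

P = A·e^(−rt) = 3,000·e^(−0.89175).
e^(−0.89175) ≈ 0.4099377336, so P ≈ 1,229.8132.

$1,229.81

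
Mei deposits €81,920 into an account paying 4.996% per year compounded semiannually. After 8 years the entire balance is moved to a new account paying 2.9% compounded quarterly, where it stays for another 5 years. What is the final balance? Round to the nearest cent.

€140,469.40

Phase 1: 81,920·(1 + 0.02498)^16 ≈ 121,572.7397.
Phase 2: 121,572.7397·(1 + 0.00725)^20 ≈ 140,469.3993.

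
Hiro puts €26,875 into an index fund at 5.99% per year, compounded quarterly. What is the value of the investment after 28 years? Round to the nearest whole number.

€142,019

Growth factor = (1 + 0.014975)^112 ≈ 5.28443625436.
A ≈ 26,875 × 5.28443625436 ≈ 142,019.2243.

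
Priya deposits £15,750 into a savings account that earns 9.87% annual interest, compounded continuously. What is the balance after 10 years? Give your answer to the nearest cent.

£42,259.97

A = P·e^(rt) = 15,750·e^(0.0987·10) = 15,750·e^0.987.
e^0.987 ≈ 2.6831728674, so A ≈ 42,259.9727.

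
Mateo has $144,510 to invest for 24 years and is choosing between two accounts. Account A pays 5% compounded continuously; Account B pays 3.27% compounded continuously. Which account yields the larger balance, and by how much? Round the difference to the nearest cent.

Account A growth factor: e^(0.05·24) = e^1.2 ≈ 3.32011692274; balance ≈ 479,790.0965.
Account B growth factor: e^(0.0327·24) = e^0.7848 ≈ 2.19196850319; balance ≈ 316,761.3684.
Account A is larger by 163,028.7281.

Account A, by $163,028.73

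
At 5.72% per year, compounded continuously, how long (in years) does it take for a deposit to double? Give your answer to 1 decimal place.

e^(0.0572t) = 2, so 0.0572t = ln 2 ≈ 0.69315.
t ≈ 0.69315/0.0572 ≈ 12.1180.

12.1 years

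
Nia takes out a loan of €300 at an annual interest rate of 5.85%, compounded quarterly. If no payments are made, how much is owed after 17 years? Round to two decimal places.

€805.19

Periodic rate = 5.85%/4 = 0.014625; periods = 4·17 = 68.
A = 300·(1 + 0.014625)^68 ≈ 300·2.68397218 ≈ 805.1917.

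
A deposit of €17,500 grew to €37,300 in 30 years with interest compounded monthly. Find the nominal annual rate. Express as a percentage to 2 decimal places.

2.53%

The 360-period growth factor is 37,300/17,500 = 2.13143.
r/12 = 2.13143^(1/360) − 1 ≈ 0.00210441, so r ≈ 12·0.00210441 = 2.52529%.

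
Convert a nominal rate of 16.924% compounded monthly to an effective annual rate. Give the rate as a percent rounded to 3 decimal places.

18.300%

EAR = (1 + 16.924%/12)^12 − 1 = (1 + 0.0141033)^12 − 1.
(1 + 0.0141033)^12 ≈ 1.183005, so EAR ≈ 18.30048%.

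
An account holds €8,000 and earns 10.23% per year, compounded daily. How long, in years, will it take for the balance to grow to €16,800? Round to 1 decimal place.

We need (1 + 0.000280274)^(365t) = 2.1, so 365t = ln 2.1 / ln 1.00028 ≈ 2647.5570.
t ≈ 2647.5570/365 = 7.2536 years.

7.3 years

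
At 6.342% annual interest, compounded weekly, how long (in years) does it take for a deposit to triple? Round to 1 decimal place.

(1 + 0.00121962)^(52t) = 3.
52t = ln 3 / ln(1 + 0.00121962) ≈ 1.0986/0.00121887 ≈ 901.3351.
t ≈ 17.3334.

17.3 years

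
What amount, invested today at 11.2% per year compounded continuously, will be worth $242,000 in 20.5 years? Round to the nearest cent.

P = A·e^(−rt) = 242,000·e^(−2.296).
e^(−2.296) ≈ 0.100660682239, so P ≈ 24,359.8851.

$24,359.89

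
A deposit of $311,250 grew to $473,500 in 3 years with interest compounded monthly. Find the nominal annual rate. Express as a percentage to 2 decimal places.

(1 + r/12)^36 = 473,500/311,250 = 1.52129.
1 + r/12 = 1.52129^(1/36) ≈ 1.011722, so r/12 ≈ 0.0117225.
r ≈ 12·0.0117225 = 14.06699%.

14.07%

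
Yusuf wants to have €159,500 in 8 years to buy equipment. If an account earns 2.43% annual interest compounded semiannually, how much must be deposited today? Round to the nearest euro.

€131,475

Growth factor = (1 + 0.01215)^16 ≈ 1.21315996843.
P = 159,500/1.21315996843 ≈ 131,474.8295.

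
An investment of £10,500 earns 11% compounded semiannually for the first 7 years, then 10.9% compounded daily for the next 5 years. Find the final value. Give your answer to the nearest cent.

Phase 1: 10,500·(1 + 0.055)^14 ≈ 22,218.9603.
Phase 2: 22,218.9603·(1 + 0.109/365)^1825 ≈ 38,315.8877.

£38,315.89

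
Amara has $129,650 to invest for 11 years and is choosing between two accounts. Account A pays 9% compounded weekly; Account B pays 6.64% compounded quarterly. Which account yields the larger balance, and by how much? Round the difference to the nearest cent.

Account A, by $81,087.22

Account A growth factor: (1 + 0.09/52)^572 ≈ 2.68893245101; balance ≈ 348,620.0923.
Account B growth factor: (1 + 0.0166)^44 ≈ 2.0635007741; balance ≈ 267,532.8754.
Account A is larger by 81,087.2169.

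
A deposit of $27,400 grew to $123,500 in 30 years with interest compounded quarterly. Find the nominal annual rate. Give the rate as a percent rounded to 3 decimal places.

(1 + r/4)^120 = 123,500/27,400 = 4.5073.
1 + r/4 = 4.5073^(1/120) ≈ 1.012627, so r/4 ≈ 0.0126265.
r ≈ 4·0.0126265 = 5.05061%.

5.051%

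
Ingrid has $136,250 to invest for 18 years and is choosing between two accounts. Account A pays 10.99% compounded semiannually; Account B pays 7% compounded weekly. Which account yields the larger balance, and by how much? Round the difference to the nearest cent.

A: (1 + 0.05495)^36 ≈ 6.86037021745, so 136,250 × 6.86037021745 ≈ 934,725.4421.
B: (1 + 0.07/52)^936 ≈ 3.5224356044, so 136,250 × 3.5224356044 ≈ 479,931.8511.
Difference ≈ 454,793.5910 in favor of A.

Account A, by $454,793.59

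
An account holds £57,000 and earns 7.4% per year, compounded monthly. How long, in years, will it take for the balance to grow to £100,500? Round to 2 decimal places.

(1 + 0.00616667)^(12t) = 100,500/57,000 = 1.7632.
12t·ln(1 + 0.00616667) = ln(1.7632); 12t = 0.56711/0.00614773 ≈ 92.2465.
t ≈ 7.6872 years.

7.69 years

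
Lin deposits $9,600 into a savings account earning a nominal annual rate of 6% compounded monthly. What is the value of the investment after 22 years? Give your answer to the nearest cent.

Periodic rate = 6%/12 = 0.005; periods = 12·22 = 264.
A = 9,600·(1 + 0.005)^264 ≈ 9,600·3.7311293361 ≈ 35,818.8416.

$35,818.84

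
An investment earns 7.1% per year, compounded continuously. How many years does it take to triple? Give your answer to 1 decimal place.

e^(0.071t) = 3, so 0.071t = ln 3 ≈ 1.0986.
t ≈ 1.0986/0.071 ≈ 15.4734.

15.5 years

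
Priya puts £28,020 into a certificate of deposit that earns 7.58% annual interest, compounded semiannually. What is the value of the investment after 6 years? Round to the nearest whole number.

Growth factor = (1 + 0.0379)^12 ≈ 1.5626659295.
A ≈ 28,020 × 1.5626659295 ≈ 43,785.8993.

£43,786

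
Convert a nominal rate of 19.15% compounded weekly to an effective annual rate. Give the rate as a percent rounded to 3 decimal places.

One year is 52 periods at 0.00368269 each: (1 + 0.00368269)^52 ≈ 1.210639.
EAR = 1.210639 − 1 ≈ 21.06389%.

21.064%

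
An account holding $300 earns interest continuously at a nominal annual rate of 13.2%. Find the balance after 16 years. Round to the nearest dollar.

$2,479

A = P·e^(rt) = 300·e^(0.132·16) = 300·e^2.112.
e^2.112 ≈ 8.264754275, so A ≈ 2,479.4263.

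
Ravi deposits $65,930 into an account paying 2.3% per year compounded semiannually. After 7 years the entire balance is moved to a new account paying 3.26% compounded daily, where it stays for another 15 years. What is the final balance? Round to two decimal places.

Phase 1: 65,930·(1 + 0.0115)^14 ≈ 77,375.8611.
Phase 2: 77,375.8611·(1 + 0.0326/365)^5475 ≈ 126,172.8792.

$126,172.88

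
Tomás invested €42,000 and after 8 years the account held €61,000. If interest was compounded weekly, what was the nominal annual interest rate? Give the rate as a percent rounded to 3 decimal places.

4.667%

The 416-period growth factor is 61,000/42,000 = 1.45238.
r/52 = 1.45238^(1/416) − 1 ≈ 0.000897528, so r ≈ 52·0.000897528 = 4.66715%.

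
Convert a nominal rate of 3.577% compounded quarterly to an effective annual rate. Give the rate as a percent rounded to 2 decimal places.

3.63%

EAR = (1 + 3.577%/4)^4 − 1 = (1 + 0.0089425)^4 − 1.
(1 + 0.0089425)^4 ≈ 1.036253, so EAR ≈ 3.62527%.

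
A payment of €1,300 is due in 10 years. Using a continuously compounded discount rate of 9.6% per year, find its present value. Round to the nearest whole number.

€498

P = A·e^(−rt) = 1,300·e^(−0.96).
e^(−0.96) ≈ 0.382892886, so P ≈ 497.7608.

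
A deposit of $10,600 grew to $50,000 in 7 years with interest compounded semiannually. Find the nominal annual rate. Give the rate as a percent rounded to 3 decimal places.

23.434%

The 14-period growth factor is 50,000/10,600 = 4.71698.
r/2 = 4.71698^(1/14) − 1 ≈ 0.117169, so r ≈ 2·0.117169 = 23.43380%.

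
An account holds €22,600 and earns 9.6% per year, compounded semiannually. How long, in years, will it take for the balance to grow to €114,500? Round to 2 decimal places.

We need (1 + 0.048)^(2t) = 5.0664, so 2t = ln 5.0664 / ln 1.048 ≈ 34.6097.
t ≈ 34.6097/2 = 17.3048 years.

17.30 years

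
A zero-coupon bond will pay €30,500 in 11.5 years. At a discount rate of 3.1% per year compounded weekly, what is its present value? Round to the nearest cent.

€21,356.00

Growth factor = (1 + 0.031/52)^598 ≈ 1.4281698191.
P = 30,500/1.4281698191 ≈ 21,356.0037.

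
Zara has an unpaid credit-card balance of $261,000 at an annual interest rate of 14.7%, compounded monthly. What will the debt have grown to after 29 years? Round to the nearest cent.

Periodic rate = 14.7%/12 = 0.01225; periods = 12·29 = 348.
A = 261,000·(1 + 0.01225)^348 ≈ 261,000·69.20688996853 ≈ 18,062,998.2818.

$18,062,998.28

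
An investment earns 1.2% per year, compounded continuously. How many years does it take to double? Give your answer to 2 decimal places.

e^(0.012t) = 2, so 0.012t = ln 2 ≈ 0.69315.
t ≈ 0.69315/0.012 ≈ 57.7623.

57.76 years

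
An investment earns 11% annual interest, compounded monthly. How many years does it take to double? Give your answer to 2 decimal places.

(1 + 0.00916667)^(12t) = 2.
12t = ln 2 / ln(1 + 0.00916667) ≈ 0.69315/0.00912491 ≈ 75.9621.
t ≈ 6.3302.

6.33 years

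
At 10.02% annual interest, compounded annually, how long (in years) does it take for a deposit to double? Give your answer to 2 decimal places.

7.26 years

(1 + 0.1002)^t = 2.
t = ln 2 / ln(1 + 0.1002) ≈ 0.69315/0.095492 ≈ 7.2587.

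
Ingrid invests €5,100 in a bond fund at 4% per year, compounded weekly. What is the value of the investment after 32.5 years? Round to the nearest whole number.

Growth factor = (1 + 0.04/52)^1690 ≈ 3.6674634177.
A ≈ 5,100 × 3.6674634177 ≈ 18,704.0634.

€18,704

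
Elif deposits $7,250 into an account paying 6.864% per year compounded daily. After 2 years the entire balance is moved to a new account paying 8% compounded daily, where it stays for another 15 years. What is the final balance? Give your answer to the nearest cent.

After 2 years at 6.864%: 7,250 × 1.1471344998 ≈ 8,316.7251.
Then 15 years at 8%: 8,316.7251 × 3.3196803971 ≈ 27,608.8694.

$27,608.87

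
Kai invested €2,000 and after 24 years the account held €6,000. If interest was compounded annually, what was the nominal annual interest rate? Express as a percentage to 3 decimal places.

(1 + r)^24 = 6,000/2,000 = 3.
1 + r = 3^(1/24) ≈ 1.046839, so r ≈ 0.0468394.
r ≈ 4.68394%.

4.684%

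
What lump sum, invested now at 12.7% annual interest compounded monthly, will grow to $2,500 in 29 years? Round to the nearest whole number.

Growth factor = (1 + 0.127/12)^348 ≈ 39.00333739.
P = 2,500/39.00333739 ≈ 64.0971.

$64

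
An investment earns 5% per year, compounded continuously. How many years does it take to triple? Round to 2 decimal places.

21.97 years

e^(0.05t) = 3, so 0.05t = ln 3 ≈ 1.0986.
t ≈ 1.0986/0.05 ≈ 21.9722.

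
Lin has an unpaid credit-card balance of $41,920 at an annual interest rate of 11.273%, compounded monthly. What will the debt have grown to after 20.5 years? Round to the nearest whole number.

$418,192

Growth factor = (1 + 0.11273/12)^246 ≈ 9.97595513014.
A ≈ 41,920 × 9.97595513014 ≈ 418,192.0391.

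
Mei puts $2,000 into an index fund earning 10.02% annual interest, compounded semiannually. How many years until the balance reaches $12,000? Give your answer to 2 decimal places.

18.33 years

(1 + 0.0501)^(2t) = 12,000/2,000 = 6.
2t·ln(1 + 0.0501) = ln(6); 2t = 1.7918/0.0488854 ≈ 36.6522.
t ≈ 18.3261 years.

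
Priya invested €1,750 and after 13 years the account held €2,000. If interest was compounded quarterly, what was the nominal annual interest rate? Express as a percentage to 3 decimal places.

(1 + r/4)^52 = 2,000/1,750 = 1.14286.
1 + r/4 = 1.14286^(1/52) ≈ 1.002571, so r/4 ≈ 0.00257121.
r ≈ 4·0.00257121 = 1.02848%.

1.028%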